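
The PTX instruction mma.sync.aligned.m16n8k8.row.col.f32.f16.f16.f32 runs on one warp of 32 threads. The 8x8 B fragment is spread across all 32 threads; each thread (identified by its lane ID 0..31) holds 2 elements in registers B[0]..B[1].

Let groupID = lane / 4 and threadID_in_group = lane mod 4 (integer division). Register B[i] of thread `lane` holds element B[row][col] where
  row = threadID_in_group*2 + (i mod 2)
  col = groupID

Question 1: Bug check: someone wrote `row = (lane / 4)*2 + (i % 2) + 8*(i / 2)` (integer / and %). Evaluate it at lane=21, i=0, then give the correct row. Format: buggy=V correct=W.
`(lane / 4)*2 + (i % 2) + 8*(i / 2)`[21,0]=>10
lane 21=>21/4=5, 21 mod 4=1
i=0  r:2·1+0=>2  c:5
row: 10 vs 2

buggy=10 correct=2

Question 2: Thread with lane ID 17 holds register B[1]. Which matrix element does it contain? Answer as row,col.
lane 17: g=4 (17/4), t=1 (17%4)
i=1: r=1*2+1=3, c=g=4

3,4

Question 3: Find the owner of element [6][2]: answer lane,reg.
c=2⇒gr=2  r=6⇒th=3,odd=0
L=2*4+3=11  i=0=0

11,0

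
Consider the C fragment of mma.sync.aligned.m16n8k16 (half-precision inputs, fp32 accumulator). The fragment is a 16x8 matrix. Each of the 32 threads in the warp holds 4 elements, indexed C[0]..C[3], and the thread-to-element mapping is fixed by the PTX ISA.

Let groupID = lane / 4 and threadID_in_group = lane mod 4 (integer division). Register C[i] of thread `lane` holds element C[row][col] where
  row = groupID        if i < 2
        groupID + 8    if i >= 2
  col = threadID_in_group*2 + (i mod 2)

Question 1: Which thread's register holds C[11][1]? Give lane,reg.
12,3

r: 11->gid=3,r8=1  c: 1->tid=0,i&1=1
L=3*4+0=12  i=1*2+1=3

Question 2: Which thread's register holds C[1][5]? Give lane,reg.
6,1

r: 1->gid=1,r8=0  c: 5->tid=2,i&1=1
L=1*4+2=6  i=0*2+1=1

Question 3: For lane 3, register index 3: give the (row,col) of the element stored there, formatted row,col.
lane 3⇒3/4=0, 3 mod 4=3
i=3  r:0+8⇒8  c:2·3+1⇒7

8,7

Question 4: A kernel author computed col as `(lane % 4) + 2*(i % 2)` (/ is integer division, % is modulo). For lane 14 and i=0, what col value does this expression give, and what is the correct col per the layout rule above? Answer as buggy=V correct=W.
`(lane % 4) + 2*(i % 2)`[14,0]→2
lane 14→14/4=3, 14 mod 4=2
i=0  r:3+0→3  c:2·2+0→4
col: 2 vs 4

buggy=2 correct=4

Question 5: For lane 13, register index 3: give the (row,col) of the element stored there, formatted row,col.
13: gr=3,th=1
[3] (3+8,1*2+1) = (11,3)

11,3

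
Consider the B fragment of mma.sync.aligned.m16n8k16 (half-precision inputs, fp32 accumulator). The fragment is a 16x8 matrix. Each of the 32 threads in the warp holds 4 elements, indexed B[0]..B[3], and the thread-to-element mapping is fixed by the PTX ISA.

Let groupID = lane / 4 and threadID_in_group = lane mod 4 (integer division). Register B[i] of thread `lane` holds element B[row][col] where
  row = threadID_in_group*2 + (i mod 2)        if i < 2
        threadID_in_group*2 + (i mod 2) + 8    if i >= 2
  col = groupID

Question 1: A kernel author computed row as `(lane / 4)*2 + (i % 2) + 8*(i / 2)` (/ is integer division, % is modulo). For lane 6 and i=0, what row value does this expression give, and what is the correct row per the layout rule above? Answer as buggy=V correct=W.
buggy=2 correct=4

`(lane / 4)*2 + (i % 2) + 8*(i / 2)`[6,0]->2
lane 6: gid=1 (6/4), tid=2 (6%4)
i=0: r=2*2+0+0=4, c=gid=1
row: 2 vs 4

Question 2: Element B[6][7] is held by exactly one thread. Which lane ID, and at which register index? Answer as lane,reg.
31,0

c=7->g=7  r=6->rb=0,t=3,b0=0
L=7*4+3=31  i=0*2+0=0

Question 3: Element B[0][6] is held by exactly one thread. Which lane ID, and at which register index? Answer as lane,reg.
c=6⇒gr=6  r=0⇒Rb=0,th=0,odd=0
L=6*4+0=24  i=0*2+0=0

24,0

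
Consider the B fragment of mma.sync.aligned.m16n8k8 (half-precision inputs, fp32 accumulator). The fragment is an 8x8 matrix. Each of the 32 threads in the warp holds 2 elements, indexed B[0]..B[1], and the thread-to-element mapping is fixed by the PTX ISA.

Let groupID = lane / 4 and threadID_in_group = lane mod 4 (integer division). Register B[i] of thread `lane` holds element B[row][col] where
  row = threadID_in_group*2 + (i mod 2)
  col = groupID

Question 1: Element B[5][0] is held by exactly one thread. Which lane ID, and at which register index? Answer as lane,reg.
c=0⇒gr=0  r=5⇒th=2,odd=1
L=0*4+2=2  i=1=1

2,1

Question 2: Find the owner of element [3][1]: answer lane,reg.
5,1

c=1⇒gr=1  r=3⇒th=1,odd=1
L=1*4+1=5  i=1=1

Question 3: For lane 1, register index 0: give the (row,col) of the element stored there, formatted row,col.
lane 1⇒1/4=0, 1 mod 4=1
i=0  r:2·1+0⇒2  c:0

2,0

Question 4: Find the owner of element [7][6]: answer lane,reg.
c:6=>grp=6  r:7=>tig=3,lo=1
L=6*4+3=27  i=1=1

27,1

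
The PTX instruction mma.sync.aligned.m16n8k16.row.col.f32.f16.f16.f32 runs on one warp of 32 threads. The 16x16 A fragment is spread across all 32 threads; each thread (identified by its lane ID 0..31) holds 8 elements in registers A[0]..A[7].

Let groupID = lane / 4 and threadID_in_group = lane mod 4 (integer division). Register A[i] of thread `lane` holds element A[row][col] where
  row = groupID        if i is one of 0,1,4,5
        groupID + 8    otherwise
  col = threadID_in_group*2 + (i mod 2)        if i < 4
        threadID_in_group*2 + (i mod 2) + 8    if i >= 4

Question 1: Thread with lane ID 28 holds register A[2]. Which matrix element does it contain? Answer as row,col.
15,0

lane 28: g=7 (28/4), t=0 (28%4)
i=2: r=7+8=15, c=0*2+0+0=0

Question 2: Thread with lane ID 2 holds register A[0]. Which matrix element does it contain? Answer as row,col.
0,4

2: G=0,T=2
[0] (0+0,2*2+0+0) = (0,4)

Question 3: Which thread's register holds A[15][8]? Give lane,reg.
28,6

r=15⇒gr=7,Rb=1  c=8⇒Cb=1,th=0,odd=0
L=7*4+0=28  i=1*4+1*2+0=6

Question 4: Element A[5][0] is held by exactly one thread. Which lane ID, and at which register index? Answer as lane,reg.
r:5=>grp=5,rB=0  c:0=>cB=0,tig=0,lo=0
L=5*4+0=20  i=0*4+0*2+0=0

20,0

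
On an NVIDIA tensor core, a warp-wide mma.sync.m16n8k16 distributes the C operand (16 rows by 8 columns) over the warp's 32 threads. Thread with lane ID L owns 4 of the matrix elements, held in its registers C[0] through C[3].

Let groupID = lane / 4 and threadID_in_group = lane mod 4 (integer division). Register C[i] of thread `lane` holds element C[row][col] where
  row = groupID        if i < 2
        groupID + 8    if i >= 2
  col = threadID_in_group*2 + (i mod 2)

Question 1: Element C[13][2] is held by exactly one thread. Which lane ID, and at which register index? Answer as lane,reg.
21,2

r=13->g=5,rb=1  c=2->t=1,b0=0
L=5*4+1=21  i=1*2+0=2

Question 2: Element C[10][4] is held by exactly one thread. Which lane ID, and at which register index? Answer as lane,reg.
r: 10->gid=2,r8=1  c: 4->tid=2,i&1=0
L=2*4+2=10  i=1*2+0=2

10,2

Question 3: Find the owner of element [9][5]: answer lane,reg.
r=9⇒gr=1,Rb=1  c=5⇒th=2,odd=1
L=1*4+2=6  i=1*2+1=3

6,3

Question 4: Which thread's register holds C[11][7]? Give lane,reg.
r:11=>grp=3,rB=1  c:7=>tig=3,lo=1
L=3*4+3=15  i=1*2+1=3

15,3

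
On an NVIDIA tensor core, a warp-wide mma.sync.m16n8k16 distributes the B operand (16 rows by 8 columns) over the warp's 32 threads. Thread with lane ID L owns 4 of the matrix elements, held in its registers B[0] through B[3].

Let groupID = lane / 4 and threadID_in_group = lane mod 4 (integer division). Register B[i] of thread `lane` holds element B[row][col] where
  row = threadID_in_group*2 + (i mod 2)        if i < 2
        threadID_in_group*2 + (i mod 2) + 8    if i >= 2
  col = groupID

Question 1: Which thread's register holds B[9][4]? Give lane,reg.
16,3

c: 4->gid=4  r: 9->r8=1,tid=0,i&1=1
L=4*4+0=16  i=1*2+1=3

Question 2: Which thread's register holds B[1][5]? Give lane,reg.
c: 5->gid=5  r: 1->r8=0,tid=0,i&1=1
L=5*4+0=20  i=0*2+1=1

20,1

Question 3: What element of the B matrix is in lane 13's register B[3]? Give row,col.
11,3

lane 13=>13/4=3, 13 mod 4=1
i=3  r:2·1+1+8=>11  c:3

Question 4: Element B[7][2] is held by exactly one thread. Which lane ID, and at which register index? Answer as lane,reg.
c=2⇒gr=2  r=7⇒Rb=0,th=3,odd=1
L=2*4+3=11  i=0*2+1=1

11,1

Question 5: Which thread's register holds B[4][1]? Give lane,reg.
6,0

c:1=>grp=1  r:4=>rB=0,tig=2,lo=0
L=1*4+2=6  i=0*2+0=0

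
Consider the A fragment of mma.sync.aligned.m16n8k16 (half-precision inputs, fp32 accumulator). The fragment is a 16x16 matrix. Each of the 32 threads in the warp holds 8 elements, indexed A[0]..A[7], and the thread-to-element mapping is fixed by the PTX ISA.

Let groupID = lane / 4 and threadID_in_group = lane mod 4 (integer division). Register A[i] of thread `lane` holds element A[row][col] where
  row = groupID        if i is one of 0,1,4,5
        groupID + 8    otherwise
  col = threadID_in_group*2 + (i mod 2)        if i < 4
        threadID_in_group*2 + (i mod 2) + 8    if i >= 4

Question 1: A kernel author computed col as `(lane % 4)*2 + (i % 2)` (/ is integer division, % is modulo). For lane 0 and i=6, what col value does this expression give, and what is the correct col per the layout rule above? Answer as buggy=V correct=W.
`(lane % 4)*2 + (i % 2)`[0,6]->0
lane 0->0/4=0, 0 mod 4=0
i=6  r:0+8->8  c:2·0+0+8->8
col: 0 vs 8

buggy=0 correct=8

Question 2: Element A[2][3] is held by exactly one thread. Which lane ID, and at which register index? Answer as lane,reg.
9,1

r=2⇒gr=2,Rb=0  c=3⇒Cb=0,th=1,odd=1
L=2*4+1=9  i=0*4+0*2+1=1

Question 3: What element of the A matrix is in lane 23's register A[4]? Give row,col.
lane 23: grp=5 (23/4), tig=3 (23%4)
i=4: r=5+0=5, c=3*2+0+8=14

5,14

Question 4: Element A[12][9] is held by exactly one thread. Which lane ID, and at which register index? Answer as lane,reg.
16,7

r=12→G=4,rhi=1  c=9→chi=1,T=0,p=1
L=4*4+0=16  i=1*4+1*2+1=7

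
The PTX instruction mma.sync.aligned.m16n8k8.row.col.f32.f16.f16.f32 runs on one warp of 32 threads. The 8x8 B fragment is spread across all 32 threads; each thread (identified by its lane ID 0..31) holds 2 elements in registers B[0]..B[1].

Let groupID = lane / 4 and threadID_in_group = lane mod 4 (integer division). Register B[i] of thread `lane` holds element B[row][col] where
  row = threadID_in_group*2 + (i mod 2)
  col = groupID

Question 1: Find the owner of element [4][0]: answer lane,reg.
c: 0->gid=0  r: 4->tid=2,i&1=0
L=0*4+2=2  i=0=0

2,0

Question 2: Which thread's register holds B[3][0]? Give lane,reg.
c:0=>grp=0  r:3=>tig=1,lo=1
L=0*4+1=1  i=1=1

1,1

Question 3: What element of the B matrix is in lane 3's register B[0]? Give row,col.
6,0

3: g=0,t=3
[0] (3*2+0,0) = (6,0)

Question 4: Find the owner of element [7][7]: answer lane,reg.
31,1

c=7⇒gr=7  r=7⇒th=3,odd=1
L=7*4+3=31  i=1=1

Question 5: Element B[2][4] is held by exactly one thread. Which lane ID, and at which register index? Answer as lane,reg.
17,0

c=4→G=4  r=2→T=1,p=0
L=4*4+1=17  i=0=0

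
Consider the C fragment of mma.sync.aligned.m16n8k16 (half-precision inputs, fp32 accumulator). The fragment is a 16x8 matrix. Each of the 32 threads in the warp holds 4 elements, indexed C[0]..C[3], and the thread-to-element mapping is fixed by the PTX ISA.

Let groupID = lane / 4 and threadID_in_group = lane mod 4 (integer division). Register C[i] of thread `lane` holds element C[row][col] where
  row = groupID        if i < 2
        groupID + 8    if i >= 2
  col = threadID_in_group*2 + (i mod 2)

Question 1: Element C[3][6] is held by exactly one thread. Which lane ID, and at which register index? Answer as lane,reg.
r=3⇒gr=3,Rb=0  c=6⇒th=3,odd=0
L=3*4+3=15  i=0*2+0=0

15,0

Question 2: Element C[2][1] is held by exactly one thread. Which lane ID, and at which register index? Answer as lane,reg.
8,1

r=2→G=2,rhi=0  c=1→T=0,p=1
L=2*4+0=8  i=0*2+1=1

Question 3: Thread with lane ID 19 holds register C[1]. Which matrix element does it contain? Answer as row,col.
4,7

lane 19⇒19/4=4, 19 mod 4=3
i=1  r:4+0⇒4  c:2·3+1⇒7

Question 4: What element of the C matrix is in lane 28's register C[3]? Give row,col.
15,1

28: gid=7,tid=0
[3] (7+8,0*2+1) = (15,1)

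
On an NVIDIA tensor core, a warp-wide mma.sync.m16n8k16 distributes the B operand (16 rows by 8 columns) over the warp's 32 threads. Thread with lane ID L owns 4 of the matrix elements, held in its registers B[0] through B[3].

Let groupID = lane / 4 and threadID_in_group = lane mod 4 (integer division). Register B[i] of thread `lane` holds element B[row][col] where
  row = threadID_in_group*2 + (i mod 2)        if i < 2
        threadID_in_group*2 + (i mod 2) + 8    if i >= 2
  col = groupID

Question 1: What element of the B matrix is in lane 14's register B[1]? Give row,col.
lane 14: G=3 (14/4), T=2 (14%4)
i=1: r=2*2+1+0=5, c=G=3

5,3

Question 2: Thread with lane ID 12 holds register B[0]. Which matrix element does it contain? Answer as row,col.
0,3

L=12->gid=12>>2=3, tid=12&3=0
[0]->row 0·2+0+0=0  col gid=3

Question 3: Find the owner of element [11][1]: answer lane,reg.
c=1->g=1  r=11->rb=1,t=1,b0=1
L=1*4+1=5  i=1*2+1=3

5,3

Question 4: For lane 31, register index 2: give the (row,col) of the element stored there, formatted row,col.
lane 31: g=7 (31/4), t=3 (31%4)
i=2: r=3*2+0+8=14, c=g=7

14,7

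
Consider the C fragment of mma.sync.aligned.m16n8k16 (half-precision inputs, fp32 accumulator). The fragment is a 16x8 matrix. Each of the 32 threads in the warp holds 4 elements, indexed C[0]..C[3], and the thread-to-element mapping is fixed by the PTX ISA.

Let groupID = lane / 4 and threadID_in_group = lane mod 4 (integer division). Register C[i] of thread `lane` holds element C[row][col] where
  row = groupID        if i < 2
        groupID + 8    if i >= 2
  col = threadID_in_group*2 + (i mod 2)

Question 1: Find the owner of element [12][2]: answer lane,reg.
r=12->g=4,rb=1  c=2->t=1,b0=0
L=4*4+1=17  i=1*2+0=2

17,2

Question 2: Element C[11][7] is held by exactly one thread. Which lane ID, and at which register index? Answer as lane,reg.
r: 11->gid=3,r8=1  c: 7->tid=3,i&1=1
L=3*4+3=15  i=1*2+1=3

15,3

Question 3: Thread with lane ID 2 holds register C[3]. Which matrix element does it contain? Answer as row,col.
8,5

lane 2: gid=0 (2/4), tid=2 (2%4)
i=3: r=0+8=8, c=2*2+1=5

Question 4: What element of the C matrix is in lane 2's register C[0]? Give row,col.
0,4

L=2->gid=2>>2=0, tid=2&3=2
[0]->row 0+0=0  col 2·2+0=4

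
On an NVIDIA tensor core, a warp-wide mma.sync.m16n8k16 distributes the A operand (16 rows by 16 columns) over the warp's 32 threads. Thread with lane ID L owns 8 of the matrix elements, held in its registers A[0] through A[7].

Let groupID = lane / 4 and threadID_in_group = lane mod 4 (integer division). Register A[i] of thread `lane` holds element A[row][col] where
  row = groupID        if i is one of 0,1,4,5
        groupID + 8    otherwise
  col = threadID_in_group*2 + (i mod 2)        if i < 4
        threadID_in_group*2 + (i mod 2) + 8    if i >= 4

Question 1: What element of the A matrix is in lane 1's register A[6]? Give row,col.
8,10

L=1=>grp=1>>2=0, tig=1&3=1
[6]=>row 0+8=8  col 1·2+0+8=10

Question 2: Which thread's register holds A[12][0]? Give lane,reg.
16,2

r:12=>grp=4,rB=1  c:0=>cB=0,tig=0,lo=0
L=4*4+0=16  i=0*4+1*2+0=2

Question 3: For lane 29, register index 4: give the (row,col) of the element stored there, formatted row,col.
L=29->gid=29>>2=7, tid=29&3=1
[4]->row 7+0=7  col 1·2+0+8=10

7,10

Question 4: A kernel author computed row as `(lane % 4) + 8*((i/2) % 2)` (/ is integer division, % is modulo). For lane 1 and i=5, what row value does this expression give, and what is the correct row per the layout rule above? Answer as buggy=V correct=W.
`(lane % 4) + 8*((i/2) % 2)`[1,5]=>1
lane 1=>1/4=0, 1 mod 4=1
i=5  r:0+0=>0  c:2·1+1+8=>11
row: 1 vs 0

buggy=1 correct=0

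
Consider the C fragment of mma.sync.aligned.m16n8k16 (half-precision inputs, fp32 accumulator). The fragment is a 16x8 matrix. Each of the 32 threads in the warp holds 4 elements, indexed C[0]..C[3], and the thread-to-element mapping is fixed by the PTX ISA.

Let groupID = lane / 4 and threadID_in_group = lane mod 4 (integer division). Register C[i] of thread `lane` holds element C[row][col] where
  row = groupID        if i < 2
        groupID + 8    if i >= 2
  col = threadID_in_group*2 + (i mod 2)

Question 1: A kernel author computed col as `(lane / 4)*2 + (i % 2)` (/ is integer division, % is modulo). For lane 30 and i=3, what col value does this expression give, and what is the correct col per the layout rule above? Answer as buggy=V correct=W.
buggy=15 correct=5

`(lane / 4)*2 + (i % 2)`[30,3]->15
30: gid=7,tid=2
[3] (7+8,2*2+1) = (15,5)
col: 15 vs 5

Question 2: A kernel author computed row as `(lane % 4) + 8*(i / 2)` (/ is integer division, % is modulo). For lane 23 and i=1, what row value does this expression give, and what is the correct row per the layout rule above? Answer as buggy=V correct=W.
`(lane % 4) + 8*(i / 2)`[23,1]→3
lane 23→23/4=5, 23 mod 4=3
i=1  r:5+0→5  c:2·3+1→7
row: 3 vs 5

buggy=3 correct=5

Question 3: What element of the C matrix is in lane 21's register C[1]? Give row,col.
21: gid=5,tid=1
[1] (5+0,1*2+1) = (5,3)

5,3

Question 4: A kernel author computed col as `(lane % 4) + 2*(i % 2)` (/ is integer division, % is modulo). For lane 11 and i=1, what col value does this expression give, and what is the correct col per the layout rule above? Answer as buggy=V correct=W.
buggy=5 correct=7

`(lane % 4) + 2*(i % 2)`[11,1]=>5
L=11=>grp=11>>2=2, tig=11&3=3
[1]=>row 2+0=2  col 3·2+1=7
col: 5 vs 7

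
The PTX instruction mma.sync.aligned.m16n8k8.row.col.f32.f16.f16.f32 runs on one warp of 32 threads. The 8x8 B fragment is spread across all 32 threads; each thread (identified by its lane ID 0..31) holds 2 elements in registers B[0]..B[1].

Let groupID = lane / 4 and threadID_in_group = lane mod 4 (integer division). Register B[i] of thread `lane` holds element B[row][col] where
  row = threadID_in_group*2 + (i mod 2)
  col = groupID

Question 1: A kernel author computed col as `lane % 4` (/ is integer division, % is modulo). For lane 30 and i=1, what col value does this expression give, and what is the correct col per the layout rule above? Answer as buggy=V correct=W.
`lane % 4`[30,1]→2
lane 30→30/4=7, 30 mod 4=2
i=1  r:2·2+1→5  c:7
col: 2 vs 7

buggy=2 correct=7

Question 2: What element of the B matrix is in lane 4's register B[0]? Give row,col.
0,1

lane 4->4/4=1, 4 mod 4=0
i=0  r:2·0+0->0  c:1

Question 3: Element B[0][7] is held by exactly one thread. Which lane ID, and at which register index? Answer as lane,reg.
28,0

c:7=>grp=7  r:0=>tig=0,lo=0
L=7*4+0=28  i=0=0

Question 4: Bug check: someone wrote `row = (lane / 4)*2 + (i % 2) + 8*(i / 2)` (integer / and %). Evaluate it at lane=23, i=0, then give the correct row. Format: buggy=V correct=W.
buggy=10 correct=6

`(lane / 4)*2 + (i % 2) + 8*(i / 2)`[23,0]->10
23: g=5,t=3
[0] (3*2+0,5) = (6,5)
row: 10 vs 6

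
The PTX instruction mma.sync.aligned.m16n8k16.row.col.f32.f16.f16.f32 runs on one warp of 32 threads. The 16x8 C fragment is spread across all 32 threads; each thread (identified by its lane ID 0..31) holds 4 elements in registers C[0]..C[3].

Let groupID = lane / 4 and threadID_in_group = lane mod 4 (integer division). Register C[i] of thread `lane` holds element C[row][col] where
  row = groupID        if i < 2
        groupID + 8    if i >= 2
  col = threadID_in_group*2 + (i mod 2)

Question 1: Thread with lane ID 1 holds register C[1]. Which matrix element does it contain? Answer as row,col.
0,3

lane 1→1/4=0, 1 mod 4=1
i=1  r:0+0→0  c:2·1+1→3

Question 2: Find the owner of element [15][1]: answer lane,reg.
r=15⇒gr=7,Rb=1  c=1⇒th=0,odd=1
L=7*4+0=28  i=1*2+1=3

28,3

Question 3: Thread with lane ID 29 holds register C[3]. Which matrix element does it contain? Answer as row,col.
lane 29->29/4=7, 29 mod 4=1
i=3  r:7+8->15  c:2·1+1->3

15,3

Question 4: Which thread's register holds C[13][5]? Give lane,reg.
r=13→G=5,rhi=1  c=5→T=2,p=1
L=5*4+2=22  i=1*2+1=3

22,3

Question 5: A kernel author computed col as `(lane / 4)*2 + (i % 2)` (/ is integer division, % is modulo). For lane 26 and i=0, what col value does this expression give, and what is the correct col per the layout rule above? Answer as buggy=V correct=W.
`(lane / 4)*2 + (i % 2)`[26,0]->12
26: gid=6,tid=2
[0] (6+0,2*2+0) = (6,4)
col: 12 vs 4

buggy=12 correct=4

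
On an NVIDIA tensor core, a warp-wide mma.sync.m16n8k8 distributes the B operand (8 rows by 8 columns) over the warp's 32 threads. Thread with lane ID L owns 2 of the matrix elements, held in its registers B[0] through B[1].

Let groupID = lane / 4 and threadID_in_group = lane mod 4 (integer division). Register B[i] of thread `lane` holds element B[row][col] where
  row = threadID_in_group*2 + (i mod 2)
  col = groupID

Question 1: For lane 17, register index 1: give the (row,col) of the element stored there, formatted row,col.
3,4

lane 17⇒17/4=4, 17 mod 4=1
i=1  r:2·1+1⇒3  c:4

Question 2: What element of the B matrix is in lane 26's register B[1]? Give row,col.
5,6

lane 26->26/4=6, 26 mod 4=2
i=1  r:2·2+1->5  c:6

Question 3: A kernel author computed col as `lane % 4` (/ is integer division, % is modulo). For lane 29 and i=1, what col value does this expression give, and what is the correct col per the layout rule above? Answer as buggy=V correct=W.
`lane % 4`[29,1]→1
L=29→G=29>>2=7, T=29&3=1
[1]→row 1·2+1=3  col G=7
col: 1 vs 7

buggy=1 correct=7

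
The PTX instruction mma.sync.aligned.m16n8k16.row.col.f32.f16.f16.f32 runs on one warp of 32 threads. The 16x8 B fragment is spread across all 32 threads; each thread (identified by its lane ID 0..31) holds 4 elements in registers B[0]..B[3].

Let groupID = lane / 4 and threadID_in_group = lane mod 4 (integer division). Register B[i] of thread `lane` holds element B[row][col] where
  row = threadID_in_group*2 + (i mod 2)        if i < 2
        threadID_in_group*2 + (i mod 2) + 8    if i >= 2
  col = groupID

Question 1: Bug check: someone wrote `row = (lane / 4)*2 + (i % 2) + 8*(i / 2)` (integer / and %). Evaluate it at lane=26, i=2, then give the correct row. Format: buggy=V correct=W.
`(lane / 4)*2 + (i % 2) + 8*(i / 2)`[26,2]⇒20
lane 26⇒26/4=6, 26 mod 4=2
i=2  r:2·2+0+8⇒12  c:6
row: 20 vs 12

buggy=20 correct=12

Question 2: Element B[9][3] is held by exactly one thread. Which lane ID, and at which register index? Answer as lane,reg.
12,3

c=3→G=3  r=9→rhi=1,T=0,p=1
L=3*4+0=12  i=1*2+1=3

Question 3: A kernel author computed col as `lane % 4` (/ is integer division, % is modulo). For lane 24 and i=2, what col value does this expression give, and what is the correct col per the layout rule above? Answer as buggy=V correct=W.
buggy=0 correct=6

`lane % 4`[24,2]→0
lane 24: G=6 (24/4), T=0 (24%4)
i=2: r=0*2+0+8=8, c=G=6
col: 0 vs 6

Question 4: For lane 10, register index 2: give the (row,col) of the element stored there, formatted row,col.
12,2

10: gr=2,th=2
[2] (2*2+0+8,2) = (12,2)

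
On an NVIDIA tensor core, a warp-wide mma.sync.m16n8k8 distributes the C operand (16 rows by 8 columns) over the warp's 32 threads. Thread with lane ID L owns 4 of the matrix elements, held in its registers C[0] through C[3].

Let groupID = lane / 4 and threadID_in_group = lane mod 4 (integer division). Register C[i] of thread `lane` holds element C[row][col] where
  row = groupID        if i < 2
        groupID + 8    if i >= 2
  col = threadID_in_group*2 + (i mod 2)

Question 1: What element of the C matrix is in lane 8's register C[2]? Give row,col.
10,0

8: gid=2,tid=0
[2] (2+8,0*2+0) = (10,0)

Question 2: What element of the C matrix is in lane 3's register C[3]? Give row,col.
lane 3→3/4=0, 3 mod 4=3
i=3  r:0+8→8  c:2·3+1→7

8,7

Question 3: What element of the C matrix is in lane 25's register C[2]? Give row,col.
lane 25→25/4=6, 25 mod 4=1
i=2  r:6+8→14  c:2·1+0→2

14,2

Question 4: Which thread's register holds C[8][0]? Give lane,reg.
r: 8->gid=0,r8=1  c: 0->tid=0,i&1=0
L=0*4+0=0  i=1*2+0=2

0,2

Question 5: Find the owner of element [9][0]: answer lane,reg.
r:9=>grp=1,rB=1  c:0=>tig=0,lo=0
L=1*4+0=4  i=1*2+0=2

4,2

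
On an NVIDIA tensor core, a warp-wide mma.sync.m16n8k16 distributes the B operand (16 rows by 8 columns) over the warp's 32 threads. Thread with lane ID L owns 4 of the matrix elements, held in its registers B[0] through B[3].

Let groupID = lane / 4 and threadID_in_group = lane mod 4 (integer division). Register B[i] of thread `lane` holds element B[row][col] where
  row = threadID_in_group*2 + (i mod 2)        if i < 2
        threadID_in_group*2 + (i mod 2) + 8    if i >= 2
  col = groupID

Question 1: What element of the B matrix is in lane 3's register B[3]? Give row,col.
15,0

lane 3: gid=0 (3/4), tid=3 (3%4)
i=3: r=3*2+1+8=15, c=gid=0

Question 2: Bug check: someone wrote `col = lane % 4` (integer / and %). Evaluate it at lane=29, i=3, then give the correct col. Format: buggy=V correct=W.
`lane % 4`[29,3]→1
29: G=7,T=1
[3] (1*2+1+8,7) = (11,7)
col: 1 vs 7

buggy=1 correct=7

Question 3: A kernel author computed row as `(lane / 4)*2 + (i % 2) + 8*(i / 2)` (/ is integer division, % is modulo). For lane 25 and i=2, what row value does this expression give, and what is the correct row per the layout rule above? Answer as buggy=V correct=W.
buggy=20 correct=10

`(lane / 4)*2 + (i % 2) + 8*(i / 2)`[25,2]⇒20
25: gr=6,th=1
[2] (1*2+0+8,6) = (10,6)
row: 20 vs 10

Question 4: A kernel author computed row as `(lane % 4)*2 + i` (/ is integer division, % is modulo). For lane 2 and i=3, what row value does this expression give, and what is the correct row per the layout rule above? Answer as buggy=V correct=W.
`(lane % 4)*2 + i`[2,3]→7
L=2→G=2>>2=0, T=2&3=2
[3]→row 2·2+1+8=13  col G=0
row: 7 vs 13

buggy=7 correct=13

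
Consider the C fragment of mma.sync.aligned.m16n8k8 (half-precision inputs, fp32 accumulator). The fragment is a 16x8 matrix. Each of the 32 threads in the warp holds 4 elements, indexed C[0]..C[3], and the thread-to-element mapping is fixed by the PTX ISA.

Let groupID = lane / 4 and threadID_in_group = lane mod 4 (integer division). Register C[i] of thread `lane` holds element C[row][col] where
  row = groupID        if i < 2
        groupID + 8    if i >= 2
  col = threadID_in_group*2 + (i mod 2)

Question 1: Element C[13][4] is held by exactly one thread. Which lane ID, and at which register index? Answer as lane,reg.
r: 13->gid=5,r8=1  c: 4->tid=2,i&1=0
L=5*4+2=22  i=1*2+0=2

22,2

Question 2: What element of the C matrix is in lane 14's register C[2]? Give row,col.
11,4

14: G=3,T=2
[2] (3+8,2*2+0) = (11,4)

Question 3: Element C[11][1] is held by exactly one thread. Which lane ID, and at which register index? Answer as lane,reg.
r=11⇒gr=3,Rb=1  c=1⇒th=0,odd=1
L=3*4+0=12  i=1*2+1=3

12,3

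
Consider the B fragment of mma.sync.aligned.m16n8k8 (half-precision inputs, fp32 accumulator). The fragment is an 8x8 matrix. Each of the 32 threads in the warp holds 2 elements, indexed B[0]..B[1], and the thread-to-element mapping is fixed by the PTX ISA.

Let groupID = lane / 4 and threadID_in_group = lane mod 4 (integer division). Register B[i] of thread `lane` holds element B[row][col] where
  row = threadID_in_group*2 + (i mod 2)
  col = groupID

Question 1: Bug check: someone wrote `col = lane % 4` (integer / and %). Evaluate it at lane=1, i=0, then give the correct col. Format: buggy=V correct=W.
`lane % 4`[1,0]=>1
lane 1=>1/4=0, 1 mod 4=1
i=0  r:2·1+0=>2  c:0
col: 1 vs 0

buggy=1 correct=0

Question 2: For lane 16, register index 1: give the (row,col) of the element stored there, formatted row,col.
1,4

lane 16: g=4 (16/4), t=0 (16%4)
i=1: r=0*2+1=1, c=g=4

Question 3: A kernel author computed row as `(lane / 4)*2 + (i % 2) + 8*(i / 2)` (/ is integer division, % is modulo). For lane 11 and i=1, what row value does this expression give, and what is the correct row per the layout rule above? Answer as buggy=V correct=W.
buggy=5 correct=7

`(lane / 4)*2 + (i % 2) + 8*(i / 2)`[11,1]->5
11: g=2,t=3
[1] (3*2+1,2) = (7,2)
row: 5 vs 7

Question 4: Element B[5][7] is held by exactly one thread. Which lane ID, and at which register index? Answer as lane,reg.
30,1

c=7->g=7  r=5->t=2,b0=1
L=7*4+2=30  i=1=1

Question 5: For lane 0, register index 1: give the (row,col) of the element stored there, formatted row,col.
lane 0=>0/4=0, 0 mod 4=0
i=1  r:2·0+1=>1  c:0

1,0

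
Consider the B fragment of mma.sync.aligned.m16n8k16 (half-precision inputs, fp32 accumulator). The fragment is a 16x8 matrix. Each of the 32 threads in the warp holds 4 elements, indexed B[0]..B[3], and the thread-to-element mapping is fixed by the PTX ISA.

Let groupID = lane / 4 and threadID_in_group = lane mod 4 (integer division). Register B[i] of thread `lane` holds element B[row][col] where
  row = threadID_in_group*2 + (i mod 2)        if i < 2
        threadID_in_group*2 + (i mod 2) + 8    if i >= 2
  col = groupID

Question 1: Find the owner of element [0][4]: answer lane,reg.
16,0

c=4→G=4  r=0→rhi=0,T=0,p=0
L=4*4+0=16  i=0*2+0=0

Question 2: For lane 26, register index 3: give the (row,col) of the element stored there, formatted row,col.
lane 26=>26/4=6, 26 mod 4=2
i=3  r:2·2+1+8=>13  c:6

13,6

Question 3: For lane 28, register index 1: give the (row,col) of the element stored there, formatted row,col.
1,7

lane 28: gr=7 (28/4), th=0 (28%4)
i=1: r=0*2+1+0=1, c=gr=7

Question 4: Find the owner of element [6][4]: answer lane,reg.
19,0

c=4⇒gr=4  r=6⇒Rb=0,th=3,odd=0
L=4*4+3=19  i=0*2+0=0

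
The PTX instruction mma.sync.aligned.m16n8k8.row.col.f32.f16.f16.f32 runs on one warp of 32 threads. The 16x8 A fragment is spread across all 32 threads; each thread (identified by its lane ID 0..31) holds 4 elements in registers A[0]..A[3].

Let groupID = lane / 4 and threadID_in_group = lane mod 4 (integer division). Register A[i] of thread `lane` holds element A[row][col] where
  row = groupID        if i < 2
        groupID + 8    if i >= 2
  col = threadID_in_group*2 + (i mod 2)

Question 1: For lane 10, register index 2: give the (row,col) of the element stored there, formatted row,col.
10,4

L=10=>grp=10>>2=2, tig=10&3=2
[2]=>row 2+8=10  col 2·2+0=4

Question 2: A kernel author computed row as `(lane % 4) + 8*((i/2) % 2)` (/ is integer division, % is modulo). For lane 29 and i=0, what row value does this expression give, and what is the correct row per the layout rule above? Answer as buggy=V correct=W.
buggy=1 correct=7

`(lane % 4) + 8*((i/2) % 2)`[29,0]=>1
29: grp=7,tig=1
[0] (7+0,1*2+0) = (7,2)
row: 1 vs 7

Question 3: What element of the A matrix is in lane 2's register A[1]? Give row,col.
0,5

lane 2: G=0 (2/4), T=2 (2%4)
i=1: r=0+0=0, c=2*2+1=5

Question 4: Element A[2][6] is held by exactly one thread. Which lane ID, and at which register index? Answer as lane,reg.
r=2→G=2,rhi=0  c=6→T=3,p=0
L=2*4+3=11  i=0*2+0=0

11,0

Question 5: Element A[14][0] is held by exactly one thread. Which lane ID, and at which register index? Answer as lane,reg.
r=14→G=6,rhi=1  c=0→T=0,p=0
L=6*4+0=24  i=1*2+0=2

24,2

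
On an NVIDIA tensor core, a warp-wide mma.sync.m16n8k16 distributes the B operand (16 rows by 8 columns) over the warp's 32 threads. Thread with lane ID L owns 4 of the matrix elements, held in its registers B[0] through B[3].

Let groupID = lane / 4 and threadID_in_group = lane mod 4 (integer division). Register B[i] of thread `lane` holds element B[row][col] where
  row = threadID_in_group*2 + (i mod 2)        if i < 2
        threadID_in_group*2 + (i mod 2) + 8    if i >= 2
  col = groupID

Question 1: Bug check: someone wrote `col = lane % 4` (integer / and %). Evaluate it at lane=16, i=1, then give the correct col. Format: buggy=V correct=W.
`lane % 4`[16,1]->0
lane 16: g=4 (16/4), t=0 (16%4)
i=1: r=0*2+1+0=1, c=g=4
col: 0 vs 4

buggy=0 correct=4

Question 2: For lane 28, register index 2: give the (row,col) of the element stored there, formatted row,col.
8,7

lane 28->28/4=7, 28 mod 4=0
i=2  r:2·0+0+8->8  c:7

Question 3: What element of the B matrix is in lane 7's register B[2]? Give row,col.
14,1

L=7->gid=7>>2=1, tid=7&3=3
[2]->row 3·2+0+8=14  col gid=1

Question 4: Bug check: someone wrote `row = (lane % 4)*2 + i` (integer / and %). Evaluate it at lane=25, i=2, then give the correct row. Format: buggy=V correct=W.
`(lane % 4)*2 + i`[25,2]->4
25: gid=6,tid=1
[2] (1*2+0+8,6) = (10,6)
row: 4 vs 10

buggy=4 correct=10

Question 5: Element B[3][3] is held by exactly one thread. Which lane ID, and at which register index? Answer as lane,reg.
13,1

c:3=>grp=3  r:3=>rB=0,tig=1,lo=1
L=3*4+1=13  i=0*2+1=1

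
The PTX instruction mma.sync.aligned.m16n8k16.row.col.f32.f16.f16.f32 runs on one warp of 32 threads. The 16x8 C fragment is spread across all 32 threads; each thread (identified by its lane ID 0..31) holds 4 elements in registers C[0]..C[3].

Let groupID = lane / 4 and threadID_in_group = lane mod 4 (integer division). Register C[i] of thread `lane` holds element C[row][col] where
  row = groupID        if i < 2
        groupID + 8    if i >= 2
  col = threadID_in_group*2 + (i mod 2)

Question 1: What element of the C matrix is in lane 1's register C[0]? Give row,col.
0,2

L=1->gid=1>>2=0, tid=1&3=1
[0]->row 0+0=0  col 1·2+0=2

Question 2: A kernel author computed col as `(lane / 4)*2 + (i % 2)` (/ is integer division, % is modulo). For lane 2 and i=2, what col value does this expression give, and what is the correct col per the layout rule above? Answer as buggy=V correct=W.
`(lane / 4)*2 + (i % 2)`[2,2]⇒0
lane 2⇒2/4=0, 2 mod 4=2
i=2  r:0+8⇒8  c:2·2+0⇒4
col: 0 vs 4

buggy=0 correct=4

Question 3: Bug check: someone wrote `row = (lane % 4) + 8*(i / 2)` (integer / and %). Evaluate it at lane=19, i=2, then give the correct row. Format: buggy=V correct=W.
`(lane % 4) + 8*(i / 2)`[19,2]->11
lane 19: gid=4 (19/4), tid=3 (19%4)
i=2: r=4+8=12, c=3*2+0=6
row: 11 vs 12

buggy=11 correct=12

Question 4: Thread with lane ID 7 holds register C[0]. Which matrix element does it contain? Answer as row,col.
1,6

lane 7->7/4=1, 7 mod 4=3
i=0  r:1+0->1  c:2·3+0->6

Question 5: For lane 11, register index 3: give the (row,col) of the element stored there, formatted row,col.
L=11->g=11>>2=2, t=11&3=3
[3]->row 2+8=10  col 3·2+1=7

10,7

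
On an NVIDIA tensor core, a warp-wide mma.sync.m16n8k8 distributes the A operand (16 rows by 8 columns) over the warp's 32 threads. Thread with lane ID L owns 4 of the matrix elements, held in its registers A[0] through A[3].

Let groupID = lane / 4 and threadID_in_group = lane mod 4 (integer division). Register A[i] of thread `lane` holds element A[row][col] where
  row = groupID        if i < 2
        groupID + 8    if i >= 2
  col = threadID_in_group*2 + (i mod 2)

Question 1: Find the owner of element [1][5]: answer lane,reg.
r: 1->gid=1,r8=0  c: 5->tid=2,i&1=1
L=1*4+2=6  i=0*2+1=1

6,1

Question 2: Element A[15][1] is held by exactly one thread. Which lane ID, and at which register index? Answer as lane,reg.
28,3

r: 15->gid=7,r8=1  c: 1->tid=0,i&1=1
L=7*4+0=28  i=1*2+1=3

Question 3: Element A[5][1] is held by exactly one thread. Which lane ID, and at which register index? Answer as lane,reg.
r:5=>grp=5,rB=0  c:1=>tig=0,lo=1
L=5*4+0=20  i=0*2+1=1

20,1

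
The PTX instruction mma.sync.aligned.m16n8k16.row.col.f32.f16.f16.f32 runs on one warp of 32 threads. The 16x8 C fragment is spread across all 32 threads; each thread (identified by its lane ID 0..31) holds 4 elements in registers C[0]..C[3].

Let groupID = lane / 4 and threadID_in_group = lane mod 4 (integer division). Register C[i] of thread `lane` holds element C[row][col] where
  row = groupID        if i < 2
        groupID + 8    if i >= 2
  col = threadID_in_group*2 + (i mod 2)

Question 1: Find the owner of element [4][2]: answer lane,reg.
17,0

r=4→G=4,rhi=0  c=2→T=1,p=0
L=4*4+1=17  i=0*2+0=0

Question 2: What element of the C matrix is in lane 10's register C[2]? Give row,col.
10,4

L=10⇒gr=10>>2=2, th=10&3=2
[2]⇒row 2+8=10  col 2·2+0=4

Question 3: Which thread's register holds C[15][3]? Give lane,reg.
29,3

r:15=>grp=7,rB=1  c:3=>tig=1,lo=1
L=7*4+1=29  i=1*2+1=3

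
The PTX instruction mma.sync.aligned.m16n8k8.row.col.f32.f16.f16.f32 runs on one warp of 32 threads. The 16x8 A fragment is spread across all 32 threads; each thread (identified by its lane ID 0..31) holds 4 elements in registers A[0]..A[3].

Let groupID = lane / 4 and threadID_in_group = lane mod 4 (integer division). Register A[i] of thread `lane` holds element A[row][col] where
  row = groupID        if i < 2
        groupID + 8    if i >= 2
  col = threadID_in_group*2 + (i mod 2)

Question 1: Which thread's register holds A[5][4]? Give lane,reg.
r: 5->gid=5,r8=0  c: 4->tid=2,i&1=0
L=5*4+2=22  i=0*2+0=0

22,0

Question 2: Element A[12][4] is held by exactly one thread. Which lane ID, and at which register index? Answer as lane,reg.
18,2

r=12⇒gr=4,Rb=1  c=4⇒th=2,odd=0
L=4*4+2=18  i=1*2+0=2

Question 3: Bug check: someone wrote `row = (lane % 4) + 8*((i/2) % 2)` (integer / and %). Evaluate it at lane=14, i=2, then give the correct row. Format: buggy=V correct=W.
`(lane % 4) + 8*((i/2) % 2)`[14,2]->10
14: g=3,t=2
[2] (3+8,2*2+0) = (11,4)
row: 10 vs 11

buggy=10 correct=11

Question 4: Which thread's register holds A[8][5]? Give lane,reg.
r=8⇒gr=0,Rb=1  c=5⇒th=2,odd=1
L=0*4+2=2  i=1*2+1=3

2,3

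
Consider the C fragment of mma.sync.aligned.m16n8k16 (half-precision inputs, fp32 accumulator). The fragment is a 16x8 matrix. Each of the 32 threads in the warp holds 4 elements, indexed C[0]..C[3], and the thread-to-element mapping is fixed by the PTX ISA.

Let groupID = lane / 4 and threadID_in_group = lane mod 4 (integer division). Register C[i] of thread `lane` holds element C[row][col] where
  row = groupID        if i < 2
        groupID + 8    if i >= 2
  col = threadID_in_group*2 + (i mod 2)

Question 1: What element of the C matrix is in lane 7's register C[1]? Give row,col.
7: gr=1,th=3
[1] (1+0,3*2+1) = (1,7)

1,7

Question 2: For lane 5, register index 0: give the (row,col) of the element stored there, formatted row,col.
1,2

L=5->g=5>>2=1, t=5&3=1
[0]->row 1+0=1  col 1·2+0=2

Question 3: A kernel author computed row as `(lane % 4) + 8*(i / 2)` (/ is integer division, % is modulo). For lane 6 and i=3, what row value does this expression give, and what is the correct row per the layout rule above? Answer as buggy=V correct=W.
`(lane % 4) + 8*(i / 2)`[6,3]=>10
6: grp=1,tig=2
[3] (1+8,2*2+1) = (9,5)
row: 10 vs 9

buggy=10 correct=9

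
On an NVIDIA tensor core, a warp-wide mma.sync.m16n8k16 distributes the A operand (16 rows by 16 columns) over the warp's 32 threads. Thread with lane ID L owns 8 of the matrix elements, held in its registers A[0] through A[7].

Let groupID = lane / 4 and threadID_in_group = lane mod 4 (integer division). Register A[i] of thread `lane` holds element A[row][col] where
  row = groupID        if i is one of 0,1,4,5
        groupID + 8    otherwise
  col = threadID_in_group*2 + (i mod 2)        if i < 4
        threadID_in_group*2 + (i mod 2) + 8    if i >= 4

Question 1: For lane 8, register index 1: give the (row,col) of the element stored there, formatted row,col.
2,1

8: grp=2,tig=0
[1] (2+0,0*2+1+0) = (2,1)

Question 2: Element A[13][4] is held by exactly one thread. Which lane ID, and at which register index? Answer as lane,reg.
22,2

r: 13->gid=5,r8=1  c: 4->c8=0,tid=2,i&1=0
L=5*4+2=22  i=0*4+1*2+0=2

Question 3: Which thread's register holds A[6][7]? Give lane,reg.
27,1

r=6→G=6,rhi=0  c=7→chi=0,T=3,p=1
L=6*4+3=27  i=0*4+0*2+1=1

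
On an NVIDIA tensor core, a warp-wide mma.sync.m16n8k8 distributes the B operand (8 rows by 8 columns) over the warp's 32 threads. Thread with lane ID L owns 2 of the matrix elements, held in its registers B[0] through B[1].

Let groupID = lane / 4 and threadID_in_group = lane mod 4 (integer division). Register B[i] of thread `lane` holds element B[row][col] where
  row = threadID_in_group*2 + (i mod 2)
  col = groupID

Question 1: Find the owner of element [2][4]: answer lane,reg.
c=4⇒gr=4  r=2⇒th=1,odd=0
L=4*4+1=17  i=0=0

17,0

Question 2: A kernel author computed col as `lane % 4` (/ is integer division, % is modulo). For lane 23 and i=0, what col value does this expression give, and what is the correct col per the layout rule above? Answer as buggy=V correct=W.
buggy=3 correct=5

`lane % 4`[23,0]⇒3
23: gr=5,th=3
[0] (3*2+0,5) = (6,5)
col: 3 vs 5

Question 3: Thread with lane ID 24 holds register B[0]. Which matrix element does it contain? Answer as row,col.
24: G=6,T=0
[0] (0*2+0,6) = (0,6)

0,6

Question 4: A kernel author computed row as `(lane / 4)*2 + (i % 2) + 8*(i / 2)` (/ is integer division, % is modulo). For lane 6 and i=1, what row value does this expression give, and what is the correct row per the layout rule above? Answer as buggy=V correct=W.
`(lane / 4)*2 + (i % 2) + 8*(i / 2)`[6,1]⇒3
lane 6: gr=1 (6/4), th=2 (6%4)
i=1: r=2*2+1=5, c=gr=1
row: 3 vs 5

buggy=3 correct=5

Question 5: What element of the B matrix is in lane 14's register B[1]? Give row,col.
5,3

lane 14->14/4=3, 14 mod 4=2
i=1  r:2·2+1->5  c:3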